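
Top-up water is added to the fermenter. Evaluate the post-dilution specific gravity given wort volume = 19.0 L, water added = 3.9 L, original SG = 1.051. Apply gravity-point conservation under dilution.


SG_new = 1 + (SG_old − 1)·V_old/(V_old + V_water)
pts = (1.051 − 1)·1000·19.0/(19.0 + 3.9) = 42.3144
SG_new = 1 + 42.3144/1000

1.0423


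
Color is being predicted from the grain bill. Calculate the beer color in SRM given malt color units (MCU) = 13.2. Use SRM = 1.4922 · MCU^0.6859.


SRM = 1.4922 · 13.2^0.6859

8.7585 SRM


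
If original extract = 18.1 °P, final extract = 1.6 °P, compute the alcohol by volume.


SG = 259/(259 − P);  ABV = (OG − FG)·131.25
OG = 259/(259 − 18.1) = 1.0751
FG = 259/(259 − 1.6) = 1.0062
ABV = (1.0751 − 1.0062)·131.25

9.0456 % ABV


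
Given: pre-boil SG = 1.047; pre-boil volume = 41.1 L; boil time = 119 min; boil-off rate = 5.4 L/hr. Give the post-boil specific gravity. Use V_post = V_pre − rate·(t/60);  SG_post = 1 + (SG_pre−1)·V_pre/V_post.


V_post = 41.1 − 5.4·(119/60) = 30.3900
SG_post = 1 + (1.047 − 1)·41.1/30.3900

1.0636


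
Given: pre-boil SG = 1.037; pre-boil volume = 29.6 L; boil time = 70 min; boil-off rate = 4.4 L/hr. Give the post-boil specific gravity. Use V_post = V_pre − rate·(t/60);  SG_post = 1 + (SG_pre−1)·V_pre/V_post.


V_post = 29.6 − 4.4·(70/60) = 24.4667
SG_post = 1 + (1.037 − 1)·29.6/24.4667

1.0448


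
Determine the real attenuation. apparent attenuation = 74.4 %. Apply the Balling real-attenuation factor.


RA = AA · 0.8192
RA = 74.4 · 0.8192

60.9485 %


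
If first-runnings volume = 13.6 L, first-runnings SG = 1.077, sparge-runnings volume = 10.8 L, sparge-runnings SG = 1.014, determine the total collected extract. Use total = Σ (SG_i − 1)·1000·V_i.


first = (1.077 − 1)·1000·13.6 = 1047.2000
sparge = (1.014 − 1)·1000·10.8 = 151.2000
total = 1047.2000 + 151.2000

1198.4000 gravity·L


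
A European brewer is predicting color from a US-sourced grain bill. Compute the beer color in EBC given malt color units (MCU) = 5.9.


SRM = 1.4922·MCU^0.6859;  EBC = SRM·1.97
SRM = 1.4922·5.9^0.6859 = 5.0414
EBC = 5.0414·1.97

9.9316 EBC


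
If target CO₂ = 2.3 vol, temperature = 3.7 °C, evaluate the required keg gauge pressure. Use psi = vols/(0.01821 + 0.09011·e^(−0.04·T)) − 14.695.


psi = 2.3/(0.01821 + 0.09011·e^(−0.04·3.7)) − 14.695

9.2824 psi


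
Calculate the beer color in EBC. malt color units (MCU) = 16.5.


SRM = 1.4922·MCU^0.6859;  EBC = SRM·1.97
SRM = 1.4922·16.5^0.6859 = 10.2070
EBC = 10.2070·1.97

20.1078 EBC


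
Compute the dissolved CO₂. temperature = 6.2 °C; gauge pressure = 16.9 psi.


vols = (P + 14.695)·(0.01821 + 0.09011·e^(−0.04·T))
vols = (16.9 + 14.695)·(0.01821 + 0.09011·e^(−0.04·6.2))

2.7970 volumes


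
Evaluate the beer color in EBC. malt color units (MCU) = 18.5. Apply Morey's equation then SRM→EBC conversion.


SRM = 1.4922·MCU^0.6859;  EBC = SRM·1.97
SRM = 1.4922·18.5^0.6859 = 11.0403
EBC = 11.0403·1.97

21.7494 EBC


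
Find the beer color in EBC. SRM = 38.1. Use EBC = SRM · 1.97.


EBC = 38.1 · 1.97

75.0570 EBC


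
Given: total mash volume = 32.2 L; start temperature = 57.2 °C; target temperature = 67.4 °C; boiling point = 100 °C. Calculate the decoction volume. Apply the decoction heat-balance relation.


V_dec = V_total·(T_target − T_start)/(T_boil − T_start)
V_dec = 32.2·(67.4 − 57.2)/(100 − 57.2)

7.6738 L


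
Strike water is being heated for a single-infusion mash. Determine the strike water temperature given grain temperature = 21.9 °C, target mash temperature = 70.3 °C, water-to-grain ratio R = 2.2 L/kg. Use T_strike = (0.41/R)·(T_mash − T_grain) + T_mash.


T_strike = (0.41/2.2)·(70.3 − 21.9) + 70.3

79.3200 °C


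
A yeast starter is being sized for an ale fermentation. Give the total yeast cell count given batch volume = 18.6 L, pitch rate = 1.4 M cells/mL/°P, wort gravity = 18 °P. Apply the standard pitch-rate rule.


cells (billions) = rate · V_L · °P
cells = 1.4 · 18.6 · 18

468.7200 billion cells


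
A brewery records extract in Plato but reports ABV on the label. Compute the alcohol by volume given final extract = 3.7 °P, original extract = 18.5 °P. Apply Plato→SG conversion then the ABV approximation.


SG = 259/(259 − P);  ABV = (OG − FG)·131.25
OG = 259/(259 − 18.5) = 1.0769
FG = 259/(259 − 3.7) = 1.0145
ABV = (1.0769 − 1.0145)·131.25

8.1940 % ABV


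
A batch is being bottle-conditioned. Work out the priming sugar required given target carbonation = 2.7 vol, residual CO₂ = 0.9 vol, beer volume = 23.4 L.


sugar = (target − residual)·4.0·V
sugar = (2.7 − 0.9)·4.0·23.4

168.4800 g


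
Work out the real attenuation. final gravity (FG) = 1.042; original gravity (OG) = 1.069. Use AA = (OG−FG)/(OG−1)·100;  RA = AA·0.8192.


AA = (1.069 − 1.042)/(1.069 − 1)·100 = 39.1304
RA = 39.1304·0.8192

32.0557 %


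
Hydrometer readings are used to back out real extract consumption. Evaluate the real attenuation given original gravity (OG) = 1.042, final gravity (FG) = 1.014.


AA = (OG−FG)/(OG−1)·100;  RA = AA·0.8192
AA = (1.042 − 1.014)/(1.042 − 1)·100 = 66.6667
RA = 66.6667·0.8192

54.6133 %


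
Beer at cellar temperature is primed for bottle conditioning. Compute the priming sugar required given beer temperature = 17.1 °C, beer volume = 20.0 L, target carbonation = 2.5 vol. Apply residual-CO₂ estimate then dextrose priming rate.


residual = 14.695·(0.01821 + 0.09011·e^(−0.04·T));  sugar = (target − residual)·4.0·V
residual = 14.695·(0.01821 + 0.09011·e^(−0.04·17.1)) = 0.9358
sugar = (2.5 − 0.9358)·4.0·20.0

125.1389 g


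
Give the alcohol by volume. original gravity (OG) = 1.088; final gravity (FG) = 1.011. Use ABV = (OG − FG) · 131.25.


ABV = (1.088 − 1.011) · 131.25

10.1063 % ABV


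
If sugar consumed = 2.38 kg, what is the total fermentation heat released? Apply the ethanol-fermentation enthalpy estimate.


Q = m_sugar · 590 kJ/kg
Q = 2.38 · 590

1404.2000 kJ


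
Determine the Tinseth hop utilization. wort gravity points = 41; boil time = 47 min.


U = 1.65·0.000125^(GP/1000) · (1 − e^(−0.04·t))/4.15
bigness = 1.65·0.000125^(41/1000) = 1.1415
boil_factor = (1 − e^(−0.04·47))/4.15 = 0.2042
U = 1.1415 · 0.2042

0.2331


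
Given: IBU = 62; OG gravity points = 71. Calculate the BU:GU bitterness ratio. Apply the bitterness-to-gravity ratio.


BU:GU = IBU / OG_points
BU:GU = 62 / 71

0.8732


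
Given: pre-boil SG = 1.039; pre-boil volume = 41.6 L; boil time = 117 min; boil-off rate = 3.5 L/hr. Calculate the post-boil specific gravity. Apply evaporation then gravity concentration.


V_post = V_pre − rate·(t/60);  SG_post = 1 + (SG_pre−1)·V_pre/V_post
V_post = 41.6 − 3.5·(117/60) = 34.7750
SG_post = 1 + (1.039 − 1)·41.6/34.7750

1.0467


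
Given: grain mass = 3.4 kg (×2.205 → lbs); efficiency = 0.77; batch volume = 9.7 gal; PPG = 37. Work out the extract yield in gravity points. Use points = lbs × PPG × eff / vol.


lbs = 3.4 × 2.205 = 7.4970
points = 7.4970 × 37 × 0.77 / 9.7

22.0195 points


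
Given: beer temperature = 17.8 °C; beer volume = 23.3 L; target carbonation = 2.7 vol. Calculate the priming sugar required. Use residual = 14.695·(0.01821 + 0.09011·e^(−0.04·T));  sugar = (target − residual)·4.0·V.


residual = 14.695·(0.01821 + 0.09011·e^(−0.04·17.8)) = 0.9173
sugar = (2.7 − 0.9173)·4.0·23.3

166.1463 g


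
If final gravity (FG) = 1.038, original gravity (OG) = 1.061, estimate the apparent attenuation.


AA = (OG − FG)/(OG − 1) · 100
AA = (1.061 − 1.038)/(1.061 − 1) · 100

37.7049 %


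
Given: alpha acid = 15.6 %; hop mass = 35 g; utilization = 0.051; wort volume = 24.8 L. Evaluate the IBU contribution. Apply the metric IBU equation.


IBU = (α/100)·mass·U·1000 / V
IBU = (15.6/100)·35·0.051·1000 / 24.8

11.2282 IBU


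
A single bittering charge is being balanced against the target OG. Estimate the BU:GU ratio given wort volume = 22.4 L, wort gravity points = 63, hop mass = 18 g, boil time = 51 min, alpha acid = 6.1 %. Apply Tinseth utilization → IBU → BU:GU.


U = 1.65·0.000125^(GP/1000)·(1−e^(−0.04t))/4.15;  IBU = (α/100)·m·U·1000/V;  BU:GU = IBU/GP
U = 1.65·0.000125^(63/1000)·(1−e^(−0.04·51))/4.15 = 0.1964
IBU = (6.1/100)·18·0.1964·1000/22.4 = 9.6250
BU:GU = 9.6250/63

0.1528


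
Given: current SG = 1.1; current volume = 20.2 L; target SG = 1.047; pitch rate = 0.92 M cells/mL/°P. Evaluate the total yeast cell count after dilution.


V_w = V·((SG_c−1)/(SG_t−1)−1);  °P = 259 − 259/SG_t;  cells = rate·(V+V_w)·°P
V_w = 20.2·((1.1−1)/(1.047−1)−1) = 22.7787
V_final = 20.2 + 22.7787 = 42.9787
°P = 259 − 259/1.047 = 11.6266
cells = 0.92·42.9787·11.6266

459.7188 billion cells


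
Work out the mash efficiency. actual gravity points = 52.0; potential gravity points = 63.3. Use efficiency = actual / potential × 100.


efficiency = 52.0 / 63.3 × 100

82.1485 %


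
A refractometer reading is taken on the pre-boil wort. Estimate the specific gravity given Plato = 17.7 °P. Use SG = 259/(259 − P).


SG = 259/(259 − 17.7)

1.0734


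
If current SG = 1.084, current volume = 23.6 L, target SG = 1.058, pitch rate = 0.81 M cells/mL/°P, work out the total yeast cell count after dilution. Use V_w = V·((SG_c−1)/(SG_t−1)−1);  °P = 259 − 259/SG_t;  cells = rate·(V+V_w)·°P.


V_w = 23.6·((1.084−1)/(1.058−1)−1) = 10.5793
V_final = 23.6 + 10.5793 = 34.1793
°P = 259 − 259/1.058 = 14.1985
cells = 0.81·34.1793·14.1985

393.0886 billion cells


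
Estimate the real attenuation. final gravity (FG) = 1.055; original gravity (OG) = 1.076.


AA = (OG−FG)/(OG−1)·100;  RA = AA·0.8192
AA = (1.076 − 1.055)/(1.076 − 1)·100 = 27.6316
RA = 27.6316·0.8192

22.6358 %


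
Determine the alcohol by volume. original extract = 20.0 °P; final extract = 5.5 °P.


SG = 259/(259 − P);  ABV = (OG − FG)·131.25
OG = 259/(259 − 20.0) = 1.0837
FG = 259/(259 − 5.5) = 1.0217
ABV = (1.0837 − 1.0217)·131.25

8.1356 % ABV


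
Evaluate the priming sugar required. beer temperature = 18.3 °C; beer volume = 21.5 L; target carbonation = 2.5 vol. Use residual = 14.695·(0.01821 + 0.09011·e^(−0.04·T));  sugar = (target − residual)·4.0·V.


residual = 14.695·(0.01821 + 0.09011·e^(−0.04·18.3)) = 0.9044
sugar = (2.5 − 0.9044)·4.0·21.5

137.2174 g


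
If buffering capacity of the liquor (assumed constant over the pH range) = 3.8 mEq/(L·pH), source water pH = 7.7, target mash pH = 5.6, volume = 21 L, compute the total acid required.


acid = buffering capacity · (pH_source − pH_target) · V
acid = 3.8 · (7.7 − 5.6) · 21

167.5800 mEq


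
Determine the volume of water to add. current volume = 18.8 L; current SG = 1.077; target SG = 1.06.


V_water = V·((SG_curr − 1)/(SG_target − 1) − 1)
V_water = 18.8·((1.077 − 1)/(1.06 − 1) − 1)

5.3267 L


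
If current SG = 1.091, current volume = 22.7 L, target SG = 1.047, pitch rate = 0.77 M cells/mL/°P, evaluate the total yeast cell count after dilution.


V_w = V·((SG_c−1)/(SG_t−1)−1);  °P = 259 − 259/SG_t;  cells = rate·(V+V_w)·°P
V_w = 22.7·((1.091−1)/(1.047−1)−1) = 21.2511
V_final = 22.7 + 21.2511 = 43.9511
°P = 259 − 259/1.047 = 11.6266
cells = 0.77·43.9511·11.6266

393.4695 billion cells


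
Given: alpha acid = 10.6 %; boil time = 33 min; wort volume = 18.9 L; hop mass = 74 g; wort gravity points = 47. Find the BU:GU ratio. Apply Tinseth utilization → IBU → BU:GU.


U = 1.65·0.000125^(GP/1000)·(1−e^(−0.04t))/4.15;  IBU = (α/100)·m·U·1000/V;  BU:GU = IBU/GP
U = 1.65·0.000125^(47/1000)·(1−e^(−0.04·33))/4.15 = 0.1910
IBU = (10.6/100)·74·0.1910·1000/18.9 = 79.2666
BU:GU = 79.2666/47

1.6865


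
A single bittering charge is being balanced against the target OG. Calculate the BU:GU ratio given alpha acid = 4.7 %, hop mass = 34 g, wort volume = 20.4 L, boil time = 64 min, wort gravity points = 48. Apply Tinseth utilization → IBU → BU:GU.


U = 1.65·0.000125^(GP/1000)·(1−e^(−0.04t))/4.15;  IBU = (α/100)·m·U·1000/V;  BU:GU = IBU/GP
U = 1.65·0.000125^(48/1000)·(1−e^(−0.04·64))/4.15 = 0.2383
IBU = (4.7/100)·34·0.2383·1000/20.4 = 18.6678
BU:GU = 18.6678/48

0.3889


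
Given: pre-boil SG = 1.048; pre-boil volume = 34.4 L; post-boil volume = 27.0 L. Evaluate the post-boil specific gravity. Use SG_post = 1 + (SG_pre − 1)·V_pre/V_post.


pts_pre = (1.048 − 1)·1000 = 48.0000
pts_post = 48.0000·34.4/27.0 = 61.1556
SG_post = 1 + 61.1556/1000

1.0612


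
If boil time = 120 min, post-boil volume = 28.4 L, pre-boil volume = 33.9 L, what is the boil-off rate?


rate = (V_pre − V_post) / (t_min/60)
rate = (33.9 − 28.4) / (120/60)

2.7500 L/hr


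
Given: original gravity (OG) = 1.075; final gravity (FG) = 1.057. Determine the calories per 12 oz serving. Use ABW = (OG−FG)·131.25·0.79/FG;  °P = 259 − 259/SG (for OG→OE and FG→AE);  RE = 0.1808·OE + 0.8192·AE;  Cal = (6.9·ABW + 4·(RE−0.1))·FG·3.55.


ABW = (1.075 − 1.057)·131.25·0.79/1.057 = 1.7657
OE = 259 − 259/1.075 = 18.0698 °P
AE = 259 − 259/1.057 = 13.9669 °P
RE = 0.1808·18.0698 + 0.8192·13.9669 = 14.7087 °P
Cal = (6.9·1.7657 + 4·(14.7087−0.1))·1.057·3.55

264.9845 kcal


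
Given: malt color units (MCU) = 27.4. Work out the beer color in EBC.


SRM = 1.4922·MCU^0.6859;  EBC = SRM·1.97
SRM = 1.4922·27.4^0.6859 = 14.4537
EBC = 14.4537·1.97

28.4739 EBC


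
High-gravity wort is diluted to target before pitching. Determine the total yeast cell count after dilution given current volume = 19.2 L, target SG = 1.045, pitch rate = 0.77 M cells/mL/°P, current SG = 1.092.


V_w = V·((SG_c−1)/(SG_t−1)−1);  °P = 259 − 259/SG_t;  cells = rate·(V+V_w)·°P
V_w = 19.2·((1.092−1)/(1.045−1)−1) = 20.0533
V_final = 19.2 + 20.0533 = 39.2533
°P = 259 − 259/1.045 = 11.1531
cells = 0.77·39.2533·11.1531

337.1035 billion cells


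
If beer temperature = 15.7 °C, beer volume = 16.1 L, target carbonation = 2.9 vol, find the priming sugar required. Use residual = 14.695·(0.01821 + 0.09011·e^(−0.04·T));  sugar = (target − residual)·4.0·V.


residual = 14.695·(0.01821 + 0.09011·e^(−0.04·15.7)) = 0.9742
sugar = (2.9 − 0.9742)·4.0·16.1

124.0184 g


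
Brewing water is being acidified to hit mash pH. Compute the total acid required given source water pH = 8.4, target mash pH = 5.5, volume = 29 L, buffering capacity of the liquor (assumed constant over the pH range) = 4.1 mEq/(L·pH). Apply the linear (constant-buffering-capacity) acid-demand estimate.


acid = buffering capacity · (pH_source − pH_target) · V
acid = 4.1 · (8.4 − 5.5) · 29

344.8100 mEq


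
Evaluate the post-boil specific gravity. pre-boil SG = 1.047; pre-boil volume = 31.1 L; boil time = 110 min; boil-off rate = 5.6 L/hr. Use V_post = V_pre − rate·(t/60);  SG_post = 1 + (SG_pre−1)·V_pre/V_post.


V_post = 31.1 − 5.6·(110/60) = 20.8333
SG_post = 1 + (1.047 − 1)·31.1/20.8333

1.0702


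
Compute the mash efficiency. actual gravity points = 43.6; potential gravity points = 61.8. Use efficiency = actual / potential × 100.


efficiency = 43.6 / 61.8 × 100

70.5502 %


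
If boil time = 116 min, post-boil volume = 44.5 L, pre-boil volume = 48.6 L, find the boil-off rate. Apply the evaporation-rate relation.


rate = (V_pre − V_post) / (t_min/60)
rate = (48.6 − 44.5) / (116/60)

2.1207 L/hr


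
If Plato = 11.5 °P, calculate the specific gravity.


SG = 259/(259 − P)
SG = 259/(259 − 11.5)

1.0465


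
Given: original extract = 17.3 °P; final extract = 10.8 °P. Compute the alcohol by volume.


SG = 259/(259 − P);  ABV = (OG − FG)·131.25
OG = 259/(259 − 17.3) = 1.0716
FG = 259/(259 − 10.8) = 1.0435
ABV = (1.0716 − 1.0435)·131.25

3.6833 % ABV


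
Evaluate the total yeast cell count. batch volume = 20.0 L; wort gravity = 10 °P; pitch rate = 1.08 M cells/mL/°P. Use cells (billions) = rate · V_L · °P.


cells = 1.08 · 20.0 · 10

216.0000 billion cells


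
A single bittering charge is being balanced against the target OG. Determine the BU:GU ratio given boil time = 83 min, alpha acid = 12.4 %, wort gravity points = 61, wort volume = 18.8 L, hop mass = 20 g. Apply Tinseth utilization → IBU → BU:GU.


U = 1.65·0.000125^(GP/1000)·(1−e^(−0.04t))/4.15;  IBU = (α/100)·m·U·1000/V;  BU:GU = IBU/GP
U = 1.65·0.000125^(61/1000)·(1−e^(−0.04·83))/4.15 = 0.2215
IBU = (12.4/100)·20·0.2215·1000/18.8 = 29.2179
BU:GU = 29.2179/61

0.4790


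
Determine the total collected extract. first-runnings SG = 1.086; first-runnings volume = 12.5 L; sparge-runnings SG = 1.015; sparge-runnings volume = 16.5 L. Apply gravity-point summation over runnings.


total = Σ (SG_i − 1)·1000·V_i
first = (1.086 − 1)·1000·12.5 = 1075.0000
sparge = (1.015 − 1)·1000·16.5 = 247.5000
total = 1075.0000 + 247.5000

1322.5000 gravity·L


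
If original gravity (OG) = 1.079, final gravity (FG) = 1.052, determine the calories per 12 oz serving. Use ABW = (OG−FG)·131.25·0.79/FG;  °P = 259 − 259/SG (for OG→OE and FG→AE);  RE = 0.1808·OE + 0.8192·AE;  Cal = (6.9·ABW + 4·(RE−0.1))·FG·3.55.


ABW = (1.079 − 1.052)·131.25·0.79/1.052 = 2.6612
OE = 259 − 259/1.079 = 18.9629 °P
AE = 259 − 259/1.052 = 12.8023 °P
RE = 0.1808·18.9629 + 0.8192·12.8023 = 13.9161 °P
Cal = (6.9·2.6612 + 4·(13.9161−0.1))·1.052·3.55

274.9661 kcal


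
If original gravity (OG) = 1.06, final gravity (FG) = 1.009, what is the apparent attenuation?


AA = (OG − FG)/(OG − 1) · 100
AA = (1.06 − 1.009)/(1.06 − 1) · 100

85.0000 %


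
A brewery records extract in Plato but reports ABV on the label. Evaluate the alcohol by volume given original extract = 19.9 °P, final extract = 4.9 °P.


SG = 259/(259 − P);  ABV = (OG − FG)·131.25
OG = 259/(259 − 19.9) = 1.0832
FG = 259/(259 − 4.9) = 1.0193
ABV = (1.0832 − 1.0193)·131.25

8.3928 % ABV


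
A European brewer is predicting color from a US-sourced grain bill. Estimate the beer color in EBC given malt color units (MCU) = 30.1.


SRM = 1.4922·MCU^0.6859;  EBC = SRM·1.97
SRM = 1.4922·30.1^0.6859 = 15.4161
EBC = 15.4161·1.97

30.3698 EBC


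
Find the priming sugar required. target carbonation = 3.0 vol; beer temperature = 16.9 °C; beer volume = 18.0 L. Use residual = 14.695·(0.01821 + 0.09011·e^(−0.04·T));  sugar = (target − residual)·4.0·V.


residual = 14.695·(0.01821 + 0.09011·e^(−0.04·16.9)) = 0.9411
sugar = (3.0 − 0.9411)·4.0·18.0

148.2386 g


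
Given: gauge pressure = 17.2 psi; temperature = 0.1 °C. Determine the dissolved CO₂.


vols = (P + 14.695)·(0.01821 + 0.09011·e^(−0.04·T))
vols = (17.2 + 14.695)·(0.01821 + 0.09011·e^(−0.04·0.1))

3.4434 volumes


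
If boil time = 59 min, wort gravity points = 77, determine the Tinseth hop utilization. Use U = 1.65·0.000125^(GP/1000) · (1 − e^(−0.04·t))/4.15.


bigness = 1.65·0.000125^(77/1000) = 0.8259
boil_factor = (1 − e^(−0.04·59))/4.15 = 0.2182
U = 0.8259 · 0.2182

0.1802


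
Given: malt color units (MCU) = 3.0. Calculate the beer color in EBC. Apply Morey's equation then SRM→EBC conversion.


SRM = 1.4922·MCU^0.6859;  EBC = SRM·1.97
SRM = 1.4922·3.0^0.6859 = 3.1702
EBC = 3.1702·1.97

6.2453 EBC


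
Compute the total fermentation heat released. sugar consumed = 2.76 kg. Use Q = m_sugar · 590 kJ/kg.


Q = 2.76 · 590

1628.4000 kJ


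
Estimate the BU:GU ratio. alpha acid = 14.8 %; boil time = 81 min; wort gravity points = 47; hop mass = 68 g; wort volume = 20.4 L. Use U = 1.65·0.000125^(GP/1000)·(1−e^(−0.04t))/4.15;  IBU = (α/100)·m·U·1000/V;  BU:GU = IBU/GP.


U = 1.65·0.000125^(47/1000)·(1−e^(−0.04·81))/4.15 = 0.2504
IBU = (14.8/100)·68·0.2504·1000/20.4 = 123.5323
BU:GU = 123.5323/47

2.6283


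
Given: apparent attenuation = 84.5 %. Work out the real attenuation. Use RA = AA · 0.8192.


RA = 84.5 · 0.8192

69.2224 %


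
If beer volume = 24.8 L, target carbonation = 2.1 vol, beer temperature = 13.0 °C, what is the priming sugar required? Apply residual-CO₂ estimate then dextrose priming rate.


residual = 14.695·(0.01821 + 0.09011·e^(−0.04·T));  sugar = (target − residual)·4.0·V
residual = 14.695·(0.01821 + 0.09011·e^(−0.04·13.0)) = 1.0548
sugar = (2.1 − 1.0548)·4.0·24.8

103.6799 g


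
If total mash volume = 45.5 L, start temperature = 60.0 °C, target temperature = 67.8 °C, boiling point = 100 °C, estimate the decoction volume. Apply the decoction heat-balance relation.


V_dec = V_total·(T_target − T_start)/(T_boil − T_start)
V_dec = 45.5·(67.8 − 60.0)/(100 − 60.0)

8.8725 L


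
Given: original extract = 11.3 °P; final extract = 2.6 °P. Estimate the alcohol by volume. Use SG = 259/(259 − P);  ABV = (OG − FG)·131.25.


OG = 259/(259 − 11.3) = 1.0456
FG = 259/(259 − 2.6) = 1.0101
ABV = (1.0456 − 1.0101)·131.25

4.6567 % ABV


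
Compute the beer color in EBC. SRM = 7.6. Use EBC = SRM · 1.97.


EBC = 7.6 · 1.97

14.9720 EBC


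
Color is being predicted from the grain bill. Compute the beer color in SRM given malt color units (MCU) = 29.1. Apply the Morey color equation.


SRM = 1.4922 · MCU^0.6859
SRM = 1.4922 · 29.1^0.6859

15.0630 SRM


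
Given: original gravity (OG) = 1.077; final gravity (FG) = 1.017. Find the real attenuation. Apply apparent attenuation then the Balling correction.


AA = (OG−FG)/(OG−1)·100;  RA = AA·0.8192
AA = (1.077 − 1.017)/(1.077 − 1)·100 = 77.9221
RA = 77.9221·0.8192

63.8338 %


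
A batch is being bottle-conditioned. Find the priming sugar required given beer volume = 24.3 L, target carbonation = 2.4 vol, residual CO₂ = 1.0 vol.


sugar = (target − residual)·4.0·V
sugar = (2.4 − 1.0)·4.0·24.3

136.0800 g


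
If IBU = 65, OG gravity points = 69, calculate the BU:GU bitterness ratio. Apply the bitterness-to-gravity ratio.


BU:GU = IBU / OG_points
BU:GU = 65 / 69

0.9420


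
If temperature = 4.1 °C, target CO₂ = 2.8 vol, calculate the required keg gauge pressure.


psi = vols/(0.01821 + 0.09011·e^(−0.04·T)) − 14.695
psi = 2.8/(0.01821 + 0.09011·e^(−0.04·4.1)) − 14.695

14.8751 psi


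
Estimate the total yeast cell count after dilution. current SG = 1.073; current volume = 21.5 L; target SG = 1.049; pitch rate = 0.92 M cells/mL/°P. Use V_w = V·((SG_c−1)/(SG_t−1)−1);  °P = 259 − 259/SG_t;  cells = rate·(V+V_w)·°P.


V_w = 21.5·((1.073−1)/(1.049−1)−1) = 10.5306
V_final = 21.5 + 10.5306 = 32.0306
°P = 259 − 259/1.049 = 12.0982
cells = 0.92·32.0306·12.0982

356.5114 billion cells


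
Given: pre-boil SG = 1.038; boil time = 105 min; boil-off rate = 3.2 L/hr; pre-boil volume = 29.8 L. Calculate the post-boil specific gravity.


V_post = V_pre − rate·(t/60);  SG_post = 1 + (SG_pre−1)·V_pre/V_post
V_post = 29.8 − 3.2·(105/60) = 24.2000
SG_post = 1 + (1.038 − 1)·29.8/24.2000

1.0468


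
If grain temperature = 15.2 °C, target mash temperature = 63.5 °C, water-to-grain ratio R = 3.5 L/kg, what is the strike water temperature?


T_strike = (0.41/R)·(T_mash − T_grain) + T_mash
T_strike = (0.41/3.5)·(63.5 − 15.2) + 63.5

69.1580 °C


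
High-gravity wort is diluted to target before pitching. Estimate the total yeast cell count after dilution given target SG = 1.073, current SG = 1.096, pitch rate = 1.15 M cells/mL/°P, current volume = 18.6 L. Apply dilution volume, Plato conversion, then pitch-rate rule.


V_w = V·((SG_c−1)/(SG_t−1)−1);  °P = 259 − 259/SG_t;  cells = rate·(V+V_w)·°P
V_w = 18.6·((1.096−1)/(1.073−1)−1) = 5.8603
V_final = 18.6 + 5.8603 = 24.4603
°P = 259 − 259/1.073 = 17.6207
cells = 1.15·24.4603·17.6207

495.6579 billion cells


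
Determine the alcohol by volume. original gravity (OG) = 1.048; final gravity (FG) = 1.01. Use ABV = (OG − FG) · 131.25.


ABV = (1.048 − 1.01) · 131.25

4.9875 % ABV


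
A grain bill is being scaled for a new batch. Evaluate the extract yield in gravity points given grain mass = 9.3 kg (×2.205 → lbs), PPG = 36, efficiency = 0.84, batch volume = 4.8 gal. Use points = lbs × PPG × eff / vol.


lbs = 9.3 × 2.205 = 20.5065
points = 20.5065 × 36 × 0.84 / 4.8

129.1910 points


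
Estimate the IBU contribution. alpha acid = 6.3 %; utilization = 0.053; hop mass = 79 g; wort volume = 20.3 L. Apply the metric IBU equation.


IBU = (α/100)·mass·U·1000 / V
IBU = (6.3/100)·79·0.053·1000 / 20.3

12.9941 IBU


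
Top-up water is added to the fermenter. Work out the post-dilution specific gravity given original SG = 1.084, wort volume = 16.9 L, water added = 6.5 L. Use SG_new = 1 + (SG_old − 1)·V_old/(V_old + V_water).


pts = (1.084 − 1)·1000·16.9/(16.9 + 6.5) = 60.6667
SG_new = 1 + 60.6667/1000

1.0607


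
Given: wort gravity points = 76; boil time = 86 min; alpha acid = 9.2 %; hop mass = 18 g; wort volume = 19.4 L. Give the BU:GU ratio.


U = 1.65·0.000125^(GP/1000)·(1−e^(−0.04t))/4.15;  IBU = (α/100)·m·U·1000/V;  BU:GU = IBU/GP
U = 1.65·0.000125^(76/1000)·(1−e^(−0.04·86))/4.15 = 0.1944
IBU = (9.2/100)·18·0.1944·1000/19.4 = 16.5923
BU:GU = 16.5923/76

0.2183


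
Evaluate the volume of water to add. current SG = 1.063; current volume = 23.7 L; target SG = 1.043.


V_water = V·((SG_curr − 1)/(SG_target − 1) − 1)
V_water = 23.7·((1.063 − 1)/(1.043 − 1) − 1)

11.0233 L


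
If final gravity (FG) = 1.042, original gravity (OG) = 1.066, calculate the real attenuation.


AA = (OG−FG)/(OG−1)·100;  RA = AA·0.8192
AA = (1.066 − 1.042)/(1.066 − 1)·100 = 36.3636
RA = 36.3636·0.8192

29.7891 %


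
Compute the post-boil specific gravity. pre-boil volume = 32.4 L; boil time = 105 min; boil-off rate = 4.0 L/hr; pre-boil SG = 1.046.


V_post = V_pre − rate·(t/60);  SG_post = 1 + (SG_pre−1)·V_pre/V_post
V_post = 32.4 − 4.0·(105/60) = 25.4000
SG_post = 1 + (1.046 − 1)·32.4/25.4000

1.0587


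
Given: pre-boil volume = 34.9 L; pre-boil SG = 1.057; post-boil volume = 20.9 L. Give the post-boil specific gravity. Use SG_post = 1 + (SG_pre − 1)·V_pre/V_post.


pts_pre = (1.057 − 1)·1000 = 57.0000
pts_post = 57.0000·34.9/20.9 = 95.1818
SG_post = 1 + 95.1818/1000

1.0952


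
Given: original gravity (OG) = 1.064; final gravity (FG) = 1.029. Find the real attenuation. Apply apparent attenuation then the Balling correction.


AA = (OG−FG)/(OG−1)·100;  RA = AA·0.8192
AA = (1.064 − 1.029)/(1.064 − 1)·100 = 54.6875
RA = 54.6875·0.8192

44.8000 %


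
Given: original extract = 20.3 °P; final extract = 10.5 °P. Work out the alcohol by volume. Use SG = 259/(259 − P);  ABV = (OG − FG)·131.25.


OG = 259/(259 − 20.3) = 1.0850
FG = 259/(259 − 10.5) = 1.0423
ABV = (1.0850 − 1.0423)·131.25

5.6162 % ABV


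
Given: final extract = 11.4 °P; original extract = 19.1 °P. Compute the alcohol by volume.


SG = 259/(259 − P);  ABV = (OG − FG)·131.25
OG = 259/(259 − 19.1) = 1.0796
FG = 259/(259 − 11.4) = 1.0460
ABV = (1.0796 − 1.0460)·131.25

4.4067 % ABV


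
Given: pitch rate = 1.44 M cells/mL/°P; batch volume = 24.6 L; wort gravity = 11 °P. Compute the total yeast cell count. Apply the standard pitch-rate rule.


cells (billions) = rate · V_L · °P
cells = 1.44 · 24.6 · 11

389.6640 billion cells


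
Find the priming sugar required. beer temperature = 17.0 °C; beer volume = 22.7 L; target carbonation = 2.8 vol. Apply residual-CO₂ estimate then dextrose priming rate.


residual = 14.695·(0.01821 + 0.09011·e^(−0.04·T));  sugar = (target − residual)·4.0·V
residual = 14.695·(0.01821 + 0.09011·e^(−0.04·17.0)) = 0.9384
sugar = (2.8 − 0.9384)·4.0·22.7

169.0295 g


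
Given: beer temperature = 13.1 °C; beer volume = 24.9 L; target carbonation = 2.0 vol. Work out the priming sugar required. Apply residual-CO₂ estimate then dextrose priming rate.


residual = 14.695·(0.01821 + 0.09011·e^(−0.04·T));  sugar = (target − residual)·4.0·V
residual = 14.695·(0.01821 + 0.09011·e^(−0.04·13.1)) = 1.0517
sugar = (2.0 − 1.0517)·4.0·24.9

94.4509 g


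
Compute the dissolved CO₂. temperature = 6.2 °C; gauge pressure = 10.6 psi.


vols = (P + 14.695)·(0.01821 + 0.09011·e^(−0.04·T))
vols = (10.6 + 14.695)·(0.01821 + 0.09011·e^(−0.04·6.2))

2.2393 volumes


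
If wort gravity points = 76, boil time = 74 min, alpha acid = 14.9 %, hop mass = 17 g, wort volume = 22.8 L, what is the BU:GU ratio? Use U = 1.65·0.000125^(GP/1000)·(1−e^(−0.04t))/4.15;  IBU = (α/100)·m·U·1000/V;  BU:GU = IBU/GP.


U = 1.65·0.000125^(76/1000)·(1−e^(−0.04·74))/4.15 = 0.1904
IBU = (14.9/100)·17·0.1904·1000/22.8 = 21.1540
BU:GU = 21.1540/76

0.2783


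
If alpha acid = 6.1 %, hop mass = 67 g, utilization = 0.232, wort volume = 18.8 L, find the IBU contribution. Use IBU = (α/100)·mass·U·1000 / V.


IBU = (6.1/100)·67·0.232·1000 / 18.8

50.4353 IBU


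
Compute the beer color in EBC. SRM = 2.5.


EBC = SRM · 1.97
EBC = 2.5 · 1.97

4.9250 EBC


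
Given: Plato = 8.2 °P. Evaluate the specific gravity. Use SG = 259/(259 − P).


SG = 259/(259 − 8.2)

1.0327


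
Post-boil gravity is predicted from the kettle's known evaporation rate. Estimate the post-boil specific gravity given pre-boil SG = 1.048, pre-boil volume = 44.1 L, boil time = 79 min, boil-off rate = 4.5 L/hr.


V_post = V_pre − rate·(t/60);  SG_post = 1 + (SG_pre−1)·V_pre/V_post
V_post = 44.1 − 4.5·(79/60) = 38.1750
SG_post = 1 + (1.048 − 1)·44.1/38.1750

1.0554


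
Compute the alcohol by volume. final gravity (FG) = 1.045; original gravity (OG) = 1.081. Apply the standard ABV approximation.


ABV = (OG − FG) · 131.25
ABV = (1.081 − 1.045) · 131.25

4.7250 % ABV


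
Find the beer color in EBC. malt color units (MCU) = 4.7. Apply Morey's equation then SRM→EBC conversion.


SRM = 1.4922·MCU^0.6859;  EBC = SRM·1.97
SRM = 1.4922·4.7^0.6859 = 4.3134
EBC = 4.3134·1.97

8.4974 EBC


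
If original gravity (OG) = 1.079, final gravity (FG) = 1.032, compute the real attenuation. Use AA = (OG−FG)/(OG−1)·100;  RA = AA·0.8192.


AA = (1.079 − 1.032)/(1.079 − 1)·100 = 59.4937
RA = 59.4937·0.8192

48.7372 %


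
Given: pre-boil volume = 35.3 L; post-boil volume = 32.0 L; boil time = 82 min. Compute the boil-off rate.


rate = (V_pre − V_post) / (t_min/60)
rate = (35.3 − 32.0) / (82/60)

2.4146 L/hr


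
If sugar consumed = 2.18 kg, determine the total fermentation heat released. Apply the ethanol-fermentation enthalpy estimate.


Q = m_sugar · 590 kJ/kg
Q = 2.18 · 590

1286.2000 kJ


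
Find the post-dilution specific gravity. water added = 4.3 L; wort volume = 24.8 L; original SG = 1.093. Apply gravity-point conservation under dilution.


SG_new = 1 + (SG_old − 1)·V_old/(V_old + V_water)
pts = (1.093 − 1)·1000·24.8/(24.8 + 4.3) = 79.2577
SG_new = 1 + 79.2577/1000

1.0793


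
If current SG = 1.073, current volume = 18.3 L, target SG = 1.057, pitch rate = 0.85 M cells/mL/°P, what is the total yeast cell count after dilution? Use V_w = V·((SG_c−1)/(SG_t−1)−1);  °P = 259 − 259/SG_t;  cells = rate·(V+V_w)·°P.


V_w = 18.3·((1.073−1)/(1.057−1)−1) = 5.1368
V_final = 18.3 + 5.1368 = 23.4368
°P = 259 − 259/1.057 = 13.9669
cells = 0.85·23.4368·13.9669

278.2388 billion cells


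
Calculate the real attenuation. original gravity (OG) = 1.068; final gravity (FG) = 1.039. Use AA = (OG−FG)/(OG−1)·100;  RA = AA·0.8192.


AA = (1.068 − 1.039)/(1.068 − 1)·100 = 42.6471
RA = 42.6471·0.8192

34.9365 %


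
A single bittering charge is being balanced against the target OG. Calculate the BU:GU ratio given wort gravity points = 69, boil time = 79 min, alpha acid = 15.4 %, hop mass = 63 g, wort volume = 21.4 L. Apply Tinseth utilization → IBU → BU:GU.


U = 1.65·0.000125^(GP/1000)·(1−e^(−0.04t))/4.15;  IBU = (α/100)·m·U·1000/V;  BU:GU = IBU/GP
U = 1.65·0.000125^(69/1000)·(1−e^(−0.04·79))/4.15 = 0.2048
IBU = (15.4/100)·63·0.2048·1000/21.4 = 92.8416
BU:GU = 92.8416/69

1.3455


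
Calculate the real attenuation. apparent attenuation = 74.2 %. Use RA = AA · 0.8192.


RA = 74.2 · 0.8192

60.7846 %


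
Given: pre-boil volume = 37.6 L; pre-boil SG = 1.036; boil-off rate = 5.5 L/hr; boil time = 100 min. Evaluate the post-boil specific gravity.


V_post = V_pre − rate·(t/60);  SG_post = 1 + (SG_pre−1)·V_pre/V_post
V_post = 37.6 − 5.5·(100/60) = 28.4333
SG_post = 1 + (1.036 − 1)·37.6/28.4333

1.0476


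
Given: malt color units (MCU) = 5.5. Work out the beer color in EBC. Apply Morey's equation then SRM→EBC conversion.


SRM = 1.4922·MCU^0.6859;  EBC = SRM·1.97
SRM = 1.4922·5.5^0.6859 = 4.8044
EBC = 4.8044·1.97

9.4647 EBC


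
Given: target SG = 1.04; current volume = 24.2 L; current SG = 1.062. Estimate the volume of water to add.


V_water = V·((SG_curr − 1)/(SG_target − 1) − 1)
V_water = 24.2·((1.062 − 1)/(1.04 − 1) − 1)

13.3100 L


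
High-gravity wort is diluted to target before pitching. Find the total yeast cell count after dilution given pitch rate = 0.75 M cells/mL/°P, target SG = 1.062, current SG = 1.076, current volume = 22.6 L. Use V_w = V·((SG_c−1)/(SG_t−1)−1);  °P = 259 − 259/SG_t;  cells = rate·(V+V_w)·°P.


V_w = 22.6·((1.076−1)/(1.062−1)−1) = 5.1032
V_final = 22.6 + 5.1032 = 27.7032
°P = 259 − 259/1.062 = 15.1205
cells = 0.75·27.7032·15.1205

314.1655 billion cells


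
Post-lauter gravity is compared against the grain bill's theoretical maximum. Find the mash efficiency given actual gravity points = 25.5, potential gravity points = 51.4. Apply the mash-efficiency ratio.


efficiency = actual / potential × 100
efficiency = 25.5 / 51.4 × 100

49.6109 %


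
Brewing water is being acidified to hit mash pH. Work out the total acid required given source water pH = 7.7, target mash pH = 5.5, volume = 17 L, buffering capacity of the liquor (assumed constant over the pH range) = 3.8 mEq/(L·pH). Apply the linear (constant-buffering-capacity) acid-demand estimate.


acid = buffering capacity · (pH_source − pH_target) · V
acid = 3.8 · (7.7 − 5.5) · 17

142.1200 mEq


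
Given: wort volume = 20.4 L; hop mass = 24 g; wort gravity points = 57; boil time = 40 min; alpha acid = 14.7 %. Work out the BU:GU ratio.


U = 1.65·0.000125^(GP/1000)·(1−e^(−0.04t))/4.15;  IBU = (α/100)·m·U·1000/V;  BU:GU = IBU/GP
U = 1.65·0.000125^(57/1000)·(1−e^(−0.04·40))/4.15 = 0.1901
IBU = (14.7/100)·24·0.1901·1000/20.4 = 32.8789
BU:GU = 32.8789/57

0.5768


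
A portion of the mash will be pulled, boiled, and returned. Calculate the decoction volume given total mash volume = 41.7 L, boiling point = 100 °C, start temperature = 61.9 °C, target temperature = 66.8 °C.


V_dec = V_total·(T_target − T_start)/(T_boil − T_start)
V_dec = 41.7·(66.8 − 61.9)/(100 − 61.9)

5.3630 L


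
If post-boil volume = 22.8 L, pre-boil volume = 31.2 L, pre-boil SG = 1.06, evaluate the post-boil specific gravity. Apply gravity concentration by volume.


SG_post = 1 + (SG_pre − 1)·V_pre/V_post
pts_pre = (1.06 − 1)·1000 = 60.0000
pts_post = 60.0000·31.2/22.8 = 82.1053
SG_post = 1 + 82.1053/1000

1.0821


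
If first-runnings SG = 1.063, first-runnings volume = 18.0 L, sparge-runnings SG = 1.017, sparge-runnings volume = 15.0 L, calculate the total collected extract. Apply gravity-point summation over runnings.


total = Σ (SG_i − 1)·1000·V_i
first = (1.063 − 1)·1000·18.0 = 1134.0000
sparge = (1.017 − 1)·1000·15.0 = 255.0000
total = 1134.0000 + 255.0000

1389.0000 gravity·L


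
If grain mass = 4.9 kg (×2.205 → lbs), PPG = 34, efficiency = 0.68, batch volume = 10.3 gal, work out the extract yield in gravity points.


points = lbs × PPG × eff / vol
lbs = 4.9 × 2.205 = 10.8045
points = 10.8045 × 34 × 0.68 / 10.3

24.2524 points


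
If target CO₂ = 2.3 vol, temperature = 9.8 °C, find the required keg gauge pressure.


psi = vols/(0.01821 + 0.09011·e^(−0.04·T)) − 14.695
psi = 2.3/(0.01821 + 0.09011·e^(−0.04·9.8)) − 14.695

14.3830 psi


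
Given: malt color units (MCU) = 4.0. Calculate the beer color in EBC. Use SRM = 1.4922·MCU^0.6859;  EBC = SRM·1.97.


SRM = 1.4922·4.0^0.6859 = 3.8617
EBC = 3.8617·1.97

7.6076 EBC


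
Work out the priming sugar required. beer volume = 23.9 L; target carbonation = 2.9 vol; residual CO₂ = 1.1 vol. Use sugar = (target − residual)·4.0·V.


sugar = (2.9 − 1.1)·4.0·23.9

172.0800 g


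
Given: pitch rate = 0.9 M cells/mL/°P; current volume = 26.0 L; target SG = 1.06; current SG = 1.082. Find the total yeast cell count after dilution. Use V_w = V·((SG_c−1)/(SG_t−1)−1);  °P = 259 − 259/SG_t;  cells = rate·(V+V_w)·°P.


V_w = 26.0·((1.082−1)/(1.06−1)−1) = 9.5333
V_final = 26.0 + 9.5333 = 35.5333
°P = 259 − 259/1.06 = 14.6604
cells = 0.9·35.5333·14.6604

468.8389 billion cells


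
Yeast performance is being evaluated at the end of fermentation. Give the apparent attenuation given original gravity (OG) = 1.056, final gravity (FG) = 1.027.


AA = (OG − FG)/(OG − 1) · 100
AA = (1.056 − 1.027)/(1.056 − 1) · 100

51.7857 %


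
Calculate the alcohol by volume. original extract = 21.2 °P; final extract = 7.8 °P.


SG = 259/(259 − P);  ABV = (OG − FG)·131.25
OG = 259/(259 − 21.2) = 1.0892
FG = 259/(259 − 7.8) = 1.0311
ABV = (1.0892 − 1.0311)·131.25

7.6256 % ABV


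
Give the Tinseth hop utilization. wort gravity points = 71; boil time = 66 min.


U = 1.65·0.000125^(GP/1000) · (1 − e^(−0.04·t))/4.15
bigness = 1.65·0.000125^(71/1000) = 0.8717
boil_factor = (1 − e^(−0.04·66))/4.15 = 0.2238
U = 0.8717 · 0.2238

0.1951


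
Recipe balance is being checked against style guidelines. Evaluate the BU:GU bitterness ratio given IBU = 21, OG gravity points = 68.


BU:GU = IBU / OG_points
BU:GU = 21 / 68

0.3088


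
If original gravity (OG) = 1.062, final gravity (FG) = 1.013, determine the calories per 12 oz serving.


ABW = (OG−FG)·131.25·0.79/FG;  °P = 259 − 259/SG (for OG→OE and FG→AE);  RE = 0.1808·OE + 0.8192·AE;  Cal = (6.9·ABW + 4·(RE−0.1))·FG·3.55
ABW = (1.062 − 1.013)·131.25·0.79/1.013 = 5.0155
OE = 259 − 259/1.062 = 15.1205 °P
AE = 259 − 259/1.013 = 3.3238 °P
RE = 0.1808·15.1205 + 0.8192·3.3238 = 5.4566 °P
Cal = (6.9·5.0155 + 4·(5.4566−0.1))·1.013·3.55

201.5046 kcal


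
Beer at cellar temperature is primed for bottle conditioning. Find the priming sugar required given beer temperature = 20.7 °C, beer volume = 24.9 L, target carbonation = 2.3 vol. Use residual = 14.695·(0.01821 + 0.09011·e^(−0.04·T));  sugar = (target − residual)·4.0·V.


residual = 14.695·(0.01821 + 0.09011·e^(−0.04·20.7)) = 0.8462
sugar = (2.3 − 0.8462)·4.0·24.9

144.8031 g


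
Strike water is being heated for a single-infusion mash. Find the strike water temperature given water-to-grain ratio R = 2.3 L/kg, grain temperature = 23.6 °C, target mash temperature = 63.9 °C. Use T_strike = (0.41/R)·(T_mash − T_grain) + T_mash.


T_strike = (0.41/2.3)·(63.9 − 23.6) + 63.9

71.0839 °C
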